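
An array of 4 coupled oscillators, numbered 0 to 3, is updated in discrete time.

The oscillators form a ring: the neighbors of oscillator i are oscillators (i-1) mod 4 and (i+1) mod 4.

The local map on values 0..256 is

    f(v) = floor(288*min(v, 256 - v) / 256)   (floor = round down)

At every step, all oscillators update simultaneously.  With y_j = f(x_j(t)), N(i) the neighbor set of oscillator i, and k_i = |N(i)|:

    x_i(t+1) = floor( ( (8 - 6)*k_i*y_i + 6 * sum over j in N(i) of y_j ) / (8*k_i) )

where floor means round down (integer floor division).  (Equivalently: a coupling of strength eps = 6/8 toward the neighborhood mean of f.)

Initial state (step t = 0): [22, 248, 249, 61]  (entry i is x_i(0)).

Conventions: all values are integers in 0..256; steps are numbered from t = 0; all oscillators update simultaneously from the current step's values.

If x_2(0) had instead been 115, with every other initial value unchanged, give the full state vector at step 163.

Answer: [142, 142, 142, 142]
Key observation: The state at step 17, [141, 141, 141, 141], reappears at step 23: the system is in a cycle of period 6 from step 17 on.  Therefore the state at step 163 equals the state at step 17 + ((163 - 17) mod 6) = 19, which is [142, 142, 142, 142].

Derivation:
t=0: [22, 248, 115, 61]
t=1: [34, 59, 61, 74]
t=2: [65, 56, 72, 60]
t=3: [67, 73, 69, 74]
t=4: [80, 77, 81, 77]
t=5: [87, 89, 87, 89]
t=6: [99, 97, 99, 97]
t=7: [109, 110, 109, 110]
t=8: [122, 122, 122, 122]
t=9: [137, 137, 137, 137]
t=10: [133, 133, 133, 133]
t=11: [138, 138, 138, 138]
t=12: [132, 132, 132, 132]
t=13: [139, 139, 139, 139]
t=14: [131, 131, 131, 131]
t=15: [140, 140, 140, 140]
t=16: [130, 130, 130, 130]
t=17: [141, 141, 141, 141]
t=18: [129, 129, 129, 129]
t=19: [142, 142, 142, 142]
t=20: [128, 128, 128, 128]
t=21: [144, 144, 144, 144]
t=22: [126, 126, 126, 126]
t=23: [141, 141, 141, 141]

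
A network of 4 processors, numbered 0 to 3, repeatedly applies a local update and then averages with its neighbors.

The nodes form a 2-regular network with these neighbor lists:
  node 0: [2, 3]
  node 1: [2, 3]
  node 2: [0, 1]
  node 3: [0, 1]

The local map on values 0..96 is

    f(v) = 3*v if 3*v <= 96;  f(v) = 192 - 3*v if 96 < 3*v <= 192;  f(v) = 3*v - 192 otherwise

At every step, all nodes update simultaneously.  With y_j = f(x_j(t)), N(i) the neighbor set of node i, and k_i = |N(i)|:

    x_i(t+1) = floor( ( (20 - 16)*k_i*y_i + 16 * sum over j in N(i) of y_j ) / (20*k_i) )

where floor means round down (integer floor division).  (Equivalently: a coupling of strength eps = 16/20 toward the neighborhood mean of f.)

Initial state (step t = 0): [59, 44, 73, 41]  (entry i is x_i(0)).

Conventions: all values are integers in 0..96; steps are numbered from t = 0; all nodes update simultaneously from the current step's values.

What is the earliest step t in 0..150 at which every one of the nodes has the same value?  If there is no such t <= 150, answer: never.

Simulating step by step:
t=0: [59, 44, 73, 41]  (not all equal)
t=1: [41, 50, 35, 43]  (not all equal)
t=2: [73, 68, 61, 57]  (not all equal)
t=3: [17, 14, 17, 19]  (not all equal)
t=4: [53, 51, 47, 48]  (not all equal)
t=5: [46, 47, 39, 38]  (not all equal)
t=6: [72, 71, 57, 57]  (not all equal)
t=7: [21, 21, 22, 22]  (not all equal)
t=8: [65, 65, 63, 63]  (not all equal)
t=9: [3, 3, 3, 3]  (all equal)

Answer: 9
Key observation: Synchronization is absorbing here: once all nodes are equal they stay equal, and step 9 is the first all-equal step.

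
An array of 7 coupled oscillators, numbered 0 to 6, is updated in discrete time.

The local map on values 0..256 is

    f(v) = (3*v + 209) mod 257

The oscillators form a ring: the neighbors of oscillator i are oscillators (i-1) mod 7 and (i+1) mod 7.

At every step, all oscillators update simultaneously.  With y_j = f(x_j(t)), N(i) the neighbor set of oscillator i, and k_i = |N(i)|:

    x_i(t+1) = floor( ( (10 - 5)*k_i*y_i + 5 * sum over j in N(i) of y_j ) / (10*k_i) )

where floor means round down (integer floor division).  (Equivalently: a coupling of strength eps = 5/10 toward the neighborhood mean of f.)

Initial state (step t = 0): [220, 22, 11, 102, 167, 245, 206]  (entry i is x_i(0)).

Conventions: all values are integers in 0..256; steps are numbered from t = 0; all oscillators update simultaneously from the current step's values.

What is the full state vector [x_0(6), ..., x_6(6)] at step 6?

Simulating step by step:
t=0: [220, 22, 11, 102, 167, 245, 206]
t=1: [67, 94, 125, 110, 141, 149, 95]
t=2: [194, 172, 99, 59, 100, 159, 192]
t=3: [66, 172, 209, 189, 201, 152, 55]
t=4: [157, 159, 86, 29, 59, 115, 133]
t=5: [149, 180, 157, 104, 84, 75, 98]
t=6: [191, 194, 143, 96, 148, 201, 202]

Answer: [191, 194, 143, 96, 148, 201, 202]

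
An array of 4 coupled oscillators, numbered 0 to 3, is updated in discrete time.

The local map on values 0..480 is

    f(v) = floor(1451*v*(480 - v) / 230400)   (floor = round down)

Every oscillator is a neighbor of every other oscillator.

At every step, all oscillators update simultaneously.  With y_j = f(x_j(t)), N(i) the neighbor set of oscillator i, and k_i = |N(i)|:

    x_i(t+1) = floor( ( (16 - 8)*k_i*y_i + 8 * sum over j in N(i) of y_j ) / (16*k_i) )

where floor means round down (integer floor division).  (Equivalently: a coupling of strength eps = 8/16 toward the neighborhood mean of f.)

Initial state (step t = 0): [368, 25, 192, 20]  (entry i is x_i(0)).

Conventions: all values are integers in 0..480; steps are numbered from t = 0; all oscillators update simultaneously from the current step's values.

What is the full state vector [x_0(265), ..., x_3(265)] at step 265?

Simulating step by step:
t=0: [368, 25, 192, 20]
t=1: [208, 146, 238, 141]
t=2: [339, 323, 341, 321]
t=3: [306, 312, 305, 313]
t=4: [333, 331, 333, 331]
t=5: [308, 309, 308, 309]
t=6: [332, 332, 332, 332]
t=7: [309, 309, 309, 309]
t=8: [332, 332, 332, 332]

Answer: [309, 309, 309, 309]
Key observation: The state at step 6, [332, 332, 332, 332], reappears at step 8: the system is in a cycle of period 2 from step 6 on.  Therefore the state at step 265 equals the state at step 6 + ((265 - 6) mod 2) = 7, which is [309, 309, 309, 309].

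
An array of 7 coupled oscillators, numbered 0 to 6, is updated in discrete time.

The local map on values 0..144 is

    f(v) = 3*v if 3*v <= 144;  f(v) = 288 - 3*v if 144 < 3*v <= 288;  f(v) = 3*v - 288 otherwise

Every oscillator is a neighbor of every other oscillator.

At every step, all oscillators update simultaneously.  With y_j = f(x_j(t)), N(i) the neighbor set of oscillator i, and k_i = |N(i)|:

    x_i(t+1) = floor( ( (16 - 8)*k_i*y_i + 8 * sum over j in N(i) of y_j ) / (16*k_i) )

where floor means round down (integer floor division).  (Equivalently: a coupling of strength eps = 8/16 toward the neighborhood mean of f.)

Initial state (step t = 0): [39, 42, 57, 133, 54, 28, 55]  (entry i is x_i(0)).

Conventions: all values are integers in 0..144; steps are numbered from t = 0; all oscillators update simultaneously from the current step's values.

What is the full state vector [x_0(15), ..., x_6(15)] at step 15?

Answer: [76, 72, 76, 71, 72, 64, 74]

Derivation:
t=0: [39, 42, 57, 133, 54, 28, 55]
t=1: [115, 119, 115, 113, 119, 102, 118]
t=2: [56, 61, 56, 53, 61, 39, 59]
t=3: [117, 111, 117, 121, 111, 116, 113]
t=4: [59, 52, 59, 64, 52, 58, 54]
t=5: [114, 123, 114, 108, 123, 116, 121]
t=6: [59, 70, 59, 51, 70, 61, 68]
t=7: [104, 91, 104, 114, 91, 102, 93]
t=8: [23, 19, 23, 35, 19, 20, 17]
t=9: [67, 62, 67, 82, 62, 64, 60]
t=10: [88, 94, 88, 69, 94, 92, 97]
t=11: [23, 15, 23, 46, 15, 18, 14]
t=12: [67, 57, 67, 96, 57, 61, 56]
t=13: [89, 101, 89, 52, 101, 96, 102]
t=14: [27, 24, 27, 73, 24, 18, 26]
t=15: [76, 72, 76, 71, 72, 64, 74]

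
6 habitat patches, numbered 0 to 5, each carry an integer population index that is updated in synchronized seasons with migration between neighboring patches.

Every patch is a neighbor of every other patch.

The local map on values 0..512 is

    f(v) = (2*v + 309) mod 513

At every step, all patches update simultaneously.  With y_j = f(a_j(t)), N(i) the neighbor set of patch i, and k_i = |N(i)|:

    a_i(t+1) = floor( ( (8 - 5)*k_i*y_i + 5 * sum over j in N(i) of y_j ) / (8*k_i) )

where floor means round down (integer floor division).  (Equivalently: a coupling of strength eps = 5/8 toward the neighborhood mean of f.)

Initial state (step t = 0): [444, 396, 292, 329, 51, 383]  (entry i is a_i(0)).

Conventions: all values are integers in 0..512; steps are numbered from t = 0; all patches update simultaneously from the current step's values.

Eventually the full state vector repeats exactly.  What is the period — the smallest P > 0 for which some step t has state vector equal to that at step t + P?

Answer: 18
Key observation: The state at step 16, [324, 324, 324, 324, 324, 324], reappears at step 34 — and no state repeats earlier — so the cycle the system enters has period 18.

Derivation:
t=0: [444, 396, 292, 329, 51, 383]
t=1: [235, 211, 287, 306, 295, 204]
t=2: [298, 286, 324, 333, 328, 282]
t=3: [407, 401, 420, 425, 422, 399]
t=4: [105, 102, 111, 114, 112, 101]
t=5: [73, 72, 76, 78, 77, 200]
t=6: [425, 424, 426, 427, 427, 360]
t=7: [117, 117, 118, 118, 118, 85]
t=8: [86, 86, 87, 87, 87, 199]
t=9: [445, 445, 446, 446, 446, 374]
t=10: [156, 156, 156, 156, 156, 120]
t=11: [99, 99, 99, 99, 99, 81]
t=12: [502, 502, 502, 502, 502, 493]
t=13: [284, 284, 284, 284, 284, 280]
t=14: [363, 363, 363, 363, 363, 361]
t=15: [8, 8, 8, 8, 8, 7]
t=16: [324, 324, 324, 324, 324, 324]
t=17: [444, 444, 444, 444, 444, 444]
t=18: [171, 171, 171, 171, 171, 171]
t=19: [138, 138, 138, 138, 138, 138]
t=20: [72, 72, 72, 72, 72, 72]
t=21: [453, 453, 453, 453, 453, 453]
t=22: [189, 189, 189, 189, 189, 189]
t=23: [174, 174, 174, 174, 174, 174]
t=24: [144, 144, 144, 144, 144, 144]
t=25: [84, 84, 84, 84, 84, 84]
t=26: [477, 477, 477, 477, 477, 477]
t=27: [237, 237, 237, 237, 237, 237]
t=28: [270, 270, 270, 270, 270, 270]
t=29: [336, 336, 336, 336, 336, 336]
t=30: [468, 468, 468, 468, 468, 468]
t=31: [219, 219, 219, 219, 219, 219]
t=32: [234, 234, 234, 234, 234, 234]
t=33: [264, 264, 264, 264, 264, 264]
t=34: [324, 324, 324, 324, 324, 324]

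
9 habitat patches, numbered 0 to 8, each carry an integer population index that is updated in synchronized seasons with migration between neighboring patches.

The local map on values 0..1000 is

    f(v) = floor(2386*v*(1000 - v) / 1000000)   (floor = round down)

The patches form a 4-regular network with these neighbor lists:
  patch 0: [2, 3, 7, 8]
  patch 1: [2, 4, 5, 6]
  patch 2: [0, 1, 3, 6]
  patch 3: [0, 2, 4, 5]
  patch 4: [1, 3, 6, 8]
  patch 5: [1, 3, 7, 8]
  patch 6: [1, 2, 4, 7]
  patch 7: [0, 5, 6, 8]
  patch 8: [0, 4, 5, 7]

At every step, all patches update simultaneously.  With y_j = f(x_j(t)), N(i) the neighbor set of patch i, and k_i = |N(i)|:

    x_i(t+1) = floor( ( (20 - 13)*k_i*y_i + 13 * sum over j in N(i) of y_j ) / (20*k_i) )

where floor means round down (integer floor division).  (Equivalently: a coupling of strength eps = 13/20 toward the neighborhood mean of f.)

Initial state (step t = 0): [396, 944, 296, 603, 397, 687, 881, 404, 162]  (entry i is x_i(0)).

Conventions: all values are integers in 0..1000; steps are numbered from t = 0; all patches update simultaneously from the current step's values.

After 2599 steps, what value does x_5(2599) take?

Answer: x_5(2599) = 580
Key observation: The state at step 5, [580, 581, 580, 580, 580, 580, 581, 580, 580], reappears at step 7: the system is in a cycle of period 2 from step 5 on.  Therefore the state at step 2599 equals the state at step 5 + ((2599 - 5) mod 2) = 5, which is [580, 581, 580, 580, 580, 580, 581, 580, 580].

Derivation:
t=0: [396, 944, 296, 603, 397, 687, 881, 404, 162]
t=1: [518, 341, 420, 549, 406, 438, 374, 470, 475]
t=2: [591, 561, 573, 586, 571, 581, 566, 587, 590]
t=3: [577, 584, 582, 579, 582, 580, 584, 579, 578]
t=4: [581, 579, 580, 580, 580, 580, 579, 580, 581]
t=5: [580, 581, 580, 580, 580, 580, 581, 580, 580]
t=6: [581, 580, 580, 581, 580, 580, 580, 580, 581]
t=7: [580, 581, 580, 580, 580, 580, 581, 580, 580]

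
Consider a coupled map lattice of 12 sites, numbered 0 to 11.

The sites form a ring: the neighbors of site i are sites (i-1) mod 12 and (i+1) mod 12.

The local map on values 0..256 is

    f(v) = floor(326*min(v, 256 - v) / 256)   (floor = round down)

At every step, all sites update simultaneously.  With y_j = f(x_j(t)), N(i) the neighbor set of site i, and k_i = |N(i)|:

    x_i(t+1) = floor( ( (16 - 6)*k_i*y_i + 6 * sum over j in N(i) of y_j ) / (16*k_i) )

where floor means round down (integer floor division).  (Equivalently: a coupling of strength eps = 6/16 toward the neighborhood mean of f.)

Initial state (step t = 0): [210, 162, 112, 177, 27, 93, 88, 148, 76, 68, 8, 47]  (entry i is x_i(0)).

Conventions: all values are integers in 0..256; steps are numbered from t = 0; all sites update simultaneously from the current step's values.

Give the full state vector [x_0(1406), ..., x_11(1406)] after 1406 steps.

Simulating step by step:
t=0: [210, 162, 112, 177, 27, 93, 88, 148, 76, 68, 8, 47]
t=1: [69, 111, 129, 95, 62, 101, 117, 124, 101, 73, 33, 49]
t=2: [92, 134, 149, 119, 95, 122, 145, 149, 126, 89, 55, 62]
t=3: [116, 144, 142, 142, 132, 145, 142, 141, 146, 113, 79, 83]
t=4: [138, 143, 144, 147, 151, 144, 144, 144, 141, 134, 109, 111]
t=5: [147, 144, 141, 137, 135, 140, 142, 142, 146, 150, 141, 142]
t=6: [140, 142, 146, 150, 152, 147, 145, 144, 139, 137, 143, 143]
t=7: [145, 144, 139, 134, 133, 137, 140, 142, 147, 148, 144, 143]
t=8: [141, 142, 148, 153, 154, 151, 147, 144, 139, 138, 141, 142]
t=9: [145, 143, 137, 131, 130, 133, 137, 142, 147, 148, 146, 145]
t=10: [141, 144, 151, 157, 159, 155, 150, 144, 139, 137, 139, 140]
t=11: [145, 141, 133, 126, 124, 128, 134, 141, 147, 149, 148, 147]
t=12: [141, 146, 154, 158, 158, 160, 154, 146, 139, 136, 137, 138]
t=13: [145, 139, 130, 124, 123, 123, 129, 139, 147, 151, 151, 149]
t=14: [141, 148, 157, 157, 156, 156, 157, 148, 138, 133, 133, 136]
t=15: [145, 136, 128, 126, 126, 126, 128, 137, 148, 154, 155, 151]
t=16: [141, 152, 160, 160, 160, 160, 160, 150, 138, 130, 129, 133]
t=17: [145, 132, 123, 122, 122, 122, 124, 134, 148, 158, 159, 155]
t=18: [141, 153, 156, 155, 155, 155, 156, 152, 137, 126, 124, 129]
t=19: [146, 133, 127, 127, 128, 127, 128, 134, 149, 157, 158, 157]
t=20: [140, 153, 160, 161, 162, 161, 161, 152, 137, 127, 124, 128]
t=21: [147, 132, 123, 120, 119, 119, 122, 133, 149, 158, 158, 158]
t=22: [138, 153, 155, 152, 151, 151, 154, 152, 137, 126, 124, 126]
t=23: [148, 134, 129, 131, 132, 132, 130, 135, 149, 157, 158, 157]
t=24: [138, 152, 159, 159, 157, 157, 158, 151, 137, 127, 124, 127]
t=25: [148, 133, 124, 123, 125, 125, 126, 134, 149, 158, 158, 158]
t=26: [138, 152, 156, 156, 158, 159, 158, 152, 137, 126, 124, 126]
t=27: [148, 134, 127, 126, 124, 123, 125, 134, 149, 157, 158, 157]
t=28: [138, 152, 159, 159, 157, 156, 157, 152, 137, 127, 124, 127]
t=29: [148, 133, 124, 123, 125, 126, 127, 134, 149, 158, 158, 158]
t=30: [138, 152, 156, 156, 158, 160, 159, 152, 137, 126, 124, 126]
t=31: [148, 134, 127, 126, 124, 122, 124, 133, 149, 157, 158, 157]
t=32: [138, 152, 159, 159, 157, 155, 156, 152, 137, 127, 124, 127]
t=33: [148, 133, 124, 123, 125, 127, 128, 134, 149, 158, 158, 158]
t=34: [138, 152, 156, 156, 158, 161, 161, 152, 137, 126, 124, 126]
t=35: [148, 134, 127, 126, 123, 120, 122, 133, 149, 157, 158, 157]
t=36: [138, 152, 159, 159, 156, 153, 154, 152, 137, 127, 124, 127]
t=37: [148, 133, 124, 123, 127, 129, 129, 135, 149, 158, 158, 158]
t=38: [138, 152, 156, 157, 160, 161, 159, 151, 137, 126, 124, 126]
t=39: [148, 134, 127, 125, 122, 120, 124, 134, 149, 157, 158, 157]
t=40: [138, 152, 159, 158, 155, 153, 155, 151, 137, 127, 124, 127]
t=41: [148, 133, 124, 124, 127, 129, 129, 135, 149, 158, 158, 158]
t=42: [138, 152, 156, 157, 160, 161, 159, 151, 137, 126, 124, 126]

Answer: [138, 152, 156, 157, 160, 161, 159, 151, 137, 126, 124, 126]
Key observation: The state at step 38, [138, 152, 156, 157, 160, 161, 159, 151, 137, 126, 124, 126], reappears at step 42: the system is in a cycle of period 4 from step 38 on.  Therefore the state at step 1406 equals the state at step 38 + ((1406 - 38) mod 4) = 38, which is [138, 152, 156, 157, 160, 161, 159, 151, 137, 126, 124, 126].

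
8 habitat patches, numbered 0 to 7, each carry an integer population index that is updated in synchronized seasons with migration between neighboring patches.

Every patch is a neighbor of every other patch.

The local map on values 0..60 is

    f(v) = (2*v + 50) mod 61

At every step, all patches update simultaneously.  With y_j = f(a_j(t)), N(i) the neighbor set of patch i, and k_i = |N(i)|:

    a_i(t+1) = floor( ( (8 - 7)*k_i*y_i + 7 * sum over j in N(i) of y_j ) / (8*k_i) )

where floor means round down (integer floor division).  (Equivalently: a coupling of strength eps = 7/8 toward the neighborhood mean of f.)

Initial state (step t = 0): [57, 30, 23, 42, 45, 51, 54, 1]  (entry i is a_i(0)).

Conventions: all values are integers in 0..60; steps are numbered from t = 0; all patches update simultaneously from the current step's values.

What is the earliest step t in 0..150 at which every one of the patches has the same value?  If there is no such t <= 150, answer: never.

Simulating step by step:
t=0: [57, 30, 23, 42, 45, 51, 54, 1]  (not all equal)
t=1: [34, 34, 34, 34, 34, 34, 34, 34]  (all equal)

Answer: 1
Key observation: Synchronization is absorbing here: once all patches are equal they stay equal, and step 1 is the first all-equal step.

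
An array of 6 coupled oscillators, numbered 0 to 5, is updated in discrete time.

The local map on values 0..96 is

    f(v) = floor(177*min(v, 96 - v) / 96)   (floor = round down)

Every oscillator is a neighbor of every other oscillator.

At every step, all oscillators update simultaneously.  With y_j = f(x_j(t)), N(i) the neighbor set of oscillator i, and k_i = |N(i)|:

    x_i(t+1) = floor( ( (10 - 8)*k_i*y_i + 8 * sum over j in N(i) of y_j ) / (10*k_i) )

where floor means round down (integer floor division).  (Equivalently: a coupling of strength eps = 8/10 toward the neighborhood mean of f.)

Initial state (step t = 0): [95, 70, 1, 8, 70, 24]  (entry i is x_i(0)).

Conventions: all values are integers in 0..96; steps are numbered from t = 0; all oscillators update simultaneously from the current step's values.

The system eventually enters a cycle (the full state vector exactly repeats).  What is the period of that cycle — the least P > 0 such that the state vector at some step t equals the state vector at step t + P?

Simulating step by step:
t=0: [95, 70, 1, 8, 70, 24]
t=1: [24, 26, 24, 25, 26, 26]
t=2: [45, 45, 45, 45, 45, 45]
t=3: [82, 82, 82, 82, 82, 82]
t=4: [25, 25, 25, 25, 25, 25]
t=5: [46, 46, 46, 46, 46, 46]
t=6: [84, 84, 84, 84, 84, 84]
t=7: [22, 22, 22, 22, 22, 22]
t=8: [40, 40, 40, 40, 40, 40]
t=9: [73, 73, 73, 73, 73, 73]
t=10: [42, 42, 42, 42, 42, 42]
t=11: [77, 77, 77, 77, 77, 77]
t=12: [35, 35, 35, 35, 35, 35]
t=13: [64, 64, 64, 64, 64, 64]
t=14: [59, 59, 59, 59, 59, 59]
t=15: [68, 68, 68, 68, 68, 68]
t=16: [51, 51, 51, 51, 51, 51]
t=17: [82, 82, 82, 82, 82, 82]

Answer: 14
Key observation: The state at step 3, [82, 82, 82, 82, 82, 82], reappears at step 17 — and no state repeats earlier — so the cycle the system enters has period 14.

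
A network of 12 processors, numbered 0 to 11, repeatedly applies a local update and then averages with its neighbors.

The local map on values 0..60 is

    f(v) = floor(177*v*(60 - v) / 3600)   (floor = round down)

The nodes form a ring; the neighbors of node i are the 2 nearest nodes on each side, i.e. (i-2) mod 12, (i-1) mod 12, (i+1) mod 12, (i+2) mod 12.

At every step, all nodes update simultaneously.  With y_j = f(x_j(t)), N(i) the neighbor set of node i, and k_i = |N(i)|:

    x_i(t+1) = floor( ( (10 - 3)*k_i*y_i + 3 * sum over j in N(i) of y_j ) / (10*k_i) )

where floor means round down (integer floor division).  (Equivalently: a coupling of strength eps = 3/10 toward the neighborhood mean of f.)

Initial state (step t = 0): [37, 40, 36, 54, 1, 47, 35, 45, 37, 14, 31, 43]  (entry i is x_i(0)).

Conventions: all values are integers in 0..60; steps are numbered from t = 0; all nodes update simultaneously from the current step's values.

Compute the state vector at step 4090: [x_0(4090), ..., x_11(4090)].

Answer: [40, 40, 39, 39, 39, 39, 39, 40, 40, 40, 40, 40]
Key observation: The state at step 5, [39, 39, 39, 39, 40, 39, 39, 39, 39, 39, 39, 39], reappears at step 7: the system is in a cycle of period 2 from step 5 on.  Therefore the state at step 4090 equals the state at step 5 + ((4090 - 5) mod 2) = 6, which is [40, 40, 39, 39, 39, 39, 39, 40, 40, 40, 40, 40].

Derivation:
t=0: [37, 40, 36, 54, 1, 47, 35, 45, 37, 14, 31, 43]
t=1: [40, 37, 36, 18, 11, 27, 38, 33, 40, 33, 41, 36]
t=2: [39, 40, 40, 37, 30, 41, 40, 42, 39, 42, 38, 41]
t=3: [39, 39, 39, 40, 42, 38, 39, 37, 39, 37, 40, 38]
t=4: [40, 40, 39, 39, 37, 40, 39, 40, 40, 40, 39, 40]
t=5: [39, 39, 39, 39, 40, 39, 39, 39, 39, 39, 39, 39]
t=6: [40, 40, 39, 39, 39, 39, 39, 40, 40, 40, 40, 40]
t=7: [39, 39, 39, 39, 40, 39, 39, 39, 39, 39, 39, 39]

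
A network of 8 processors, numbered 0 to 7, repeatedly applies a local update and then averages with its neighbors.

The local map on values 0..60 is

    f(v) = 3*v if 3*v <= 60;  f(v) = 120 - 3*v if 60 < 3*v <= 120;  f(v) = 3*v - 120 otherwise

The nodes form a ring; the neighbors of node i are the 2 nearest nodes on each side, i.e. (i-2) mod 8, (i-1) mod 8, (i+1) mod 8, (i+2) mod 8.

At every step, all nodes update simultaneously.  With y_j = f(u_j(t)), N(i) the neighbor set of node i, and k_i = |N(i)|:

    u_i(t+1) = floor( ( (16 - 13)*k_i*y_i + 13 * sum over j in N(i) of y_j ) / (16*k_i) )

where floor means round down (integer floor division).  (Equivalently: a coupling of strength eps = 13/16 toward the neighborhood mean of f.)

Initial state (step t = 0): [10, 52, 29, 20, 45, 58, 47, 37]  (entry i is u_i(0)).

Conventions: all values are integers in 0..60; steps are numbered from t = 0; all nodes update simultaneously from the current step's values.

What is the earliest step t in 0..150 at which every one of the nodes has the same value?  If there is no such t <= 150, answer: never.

Simulating step by step:
t=0: [10, 52, 29, 20, 45, 58, 47, 37]  (not all equal)
t=1: [25, 33, 34, 39, 36, 31, 25, 30]  (not all equal)
t=2: [31, 23, 19, 16, 21, 23, 31, 33]  (not all equal)
t=3: [36, 40, 47, 52, 47, 40, 36, 35]  (not all equal)
t=4: [12, 17, 17, 15, 17, 17, 12, 7]  (not all equal)
t=5: [39, 40, 46, 49, 46, 40, 39, 39]  (not all equal)
t=6: [5, 10, 13, 12, 13, 10, 5, 1]  (not all equal)
t=7: [20, 24, 31, 34, 31, 24, 20, 18]  (not all equal)
t=8: [49, 41, 36, 33, 36, 41, 49, 54]  (not all equal)
t=9: [22, 21, 15, 10, 15, 21, 22, 20]  (not all equal)
t=10: [54, 49, 46, 47, 46, 49, 54, 56]  (not all equal)
t=11: [35, 31, 25, 22, 25, 31, 35, 37]  (not all equal)
t=12: [22, 30, 37, 39, 37, 30, 22, 18]  (not all equal)
t=13: [39, 30, 21, 16, 21, 30, 39, 44]  (not all equal)
t=14: [21, 30, 38, 44, 38, 30, 21, 15]  (not all equal)
t=15: [38, 30, 22, 16, 22, 30, 38, 43]  (not all equal)
t=16: [21, 29, 38, 43, 38, 29, 21, 16]  (not all equal)
t=17: [39, 30, 22, 17, 22, 30, 39, 45]  (not all equal)
t=18: [21, 30, 38, 43, 38, 30, 21, 16]  (not all equal)
t=19: [39, 30, 21, 16, 21, 30, 39, 44]  (not all equal)

Answer: never
Key observation: The state at step 13 reappears at step 19 — the system is in a cycle of period 6 from step 13 on.  No step 0..19 is synchronized, and the cycle repeats forever, so no step up to 150 (or ever) has all nodes equal.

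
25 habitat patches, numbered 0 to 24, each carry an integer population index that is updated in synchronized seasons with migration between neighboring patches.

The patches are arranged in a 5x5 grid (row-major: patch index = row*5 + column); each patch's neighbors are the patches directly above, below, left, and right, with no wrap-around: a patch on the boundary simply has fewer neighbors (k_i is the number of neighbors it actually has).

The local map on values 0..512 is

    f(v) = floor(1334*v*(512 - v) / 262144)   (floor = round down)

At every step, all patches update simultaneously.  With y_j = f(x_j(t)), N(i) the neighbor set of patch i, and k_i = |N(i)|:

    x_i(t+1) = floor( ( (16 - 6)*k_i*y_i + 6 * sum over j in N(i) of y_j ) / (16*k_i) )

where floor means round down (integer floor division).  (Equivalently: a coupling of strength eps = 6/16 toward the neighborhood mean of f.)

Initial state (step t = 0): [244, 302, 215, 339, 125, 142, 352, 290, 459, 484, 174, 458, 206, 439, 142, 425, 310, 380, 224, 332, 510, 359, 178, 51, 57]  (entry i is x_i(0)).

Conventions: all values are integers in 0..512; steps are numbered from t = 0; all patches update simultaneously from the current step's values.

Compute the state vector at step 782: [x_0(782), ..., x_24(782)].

Answer: [315, 315, 315, 315, 315, 315, 315, 315, 315, 315, 315, 315, 315, 315, 315, 315, 315, 315, 315, 315, 315, 315, 315, 315, 315]
Key observation: The state at step 8, [315, 315, 315, 315, 315, 315, 315, 315, 315, 315, 315, 315, 315, 315, 315, 315, 315, 315, 315, 315, 315, 315, 315, 315, 315], reappears at step 9: the system is in a cycle of period 1 from step 8 on.  Therefore the state at step 782 equals the state at step 8 + ((782 - 8) mod 1) = 8, which is [315, 315, 315, 315, 315, 315, 315, 315, 315, 315, 315, 315, 315, 315, 315, 315, 315, 315, 315, 315, 315, 315, 315, 315, 315].

Derivation:
t=0: [244, 302, 215, 339, 125, 142, 352, 290, 459, 484, 174, 458, 206, 439, 142, 425, 310, 380, 224, 332, 510, 359, 178, 51, 57]
t=1: [317, 319, 320, 272, 222, 281, 276, 303, 157, 122, 259, 192, 281, 199, 233, 195, 278, 278, 283, 280, 90, 252, 270, 169, 161]
t=2: [316, 315, 315, 322, 312, 328, 326, 319, 290, 268, 327, 319, 326, 316, 317, 303, 327, 330, 324, 324, 241, 315, 327, 302, 296]
t=3: [313, 314, 314, 314, 318, 308, 309, 313, 323, 327, 309, 310, 309, 314, 315, 319, 309, 306, 310, 311, 326, 315, 309, 318, 321]
t=4: [316, 316, 316, 314, 312, 318, 318, 316, 311, 309, 318, 318, 318, 315, 314, 313, 318, 319, 317, 316, 310, 315, 317, 314, 312]
t=5: [314, 314, 315, 316, 317, 313, 313, 314, 317, 318, 313, 313, 313, 315, 316, 315, 313, 313, 314, 315, 317, 315, 314, 315, 316]
t=6: [316, 315, 315, 314, 314, 316, 316, 315, 314, 313, 315, 316, 315, 315, 314, 315, 315, 316, 315, 315, 314, 315, 315, 315, 315]
t=7: [315, 315, 315, 315, 316, 315, 315, 315, 315, 316, 315, 315, 315, 315, 315, 315, 315, 315, 315, 315, 315, 315, 315, 315, 315]
t=8: [315, 315, 315, 315, 315, 315, 315, 315, 315, 315, 315, 315, 315, 315, 315, 315, 315, 315, 315, 315, 315, 315, 315, 315, 315]
t=9: [315, 315, 315, 315, 315, 315, 315, 315, 315, 315, 315, 315, 315, 315, 315, 315, 315, 315, 315, 315, 315, 315, 315, 315, 315]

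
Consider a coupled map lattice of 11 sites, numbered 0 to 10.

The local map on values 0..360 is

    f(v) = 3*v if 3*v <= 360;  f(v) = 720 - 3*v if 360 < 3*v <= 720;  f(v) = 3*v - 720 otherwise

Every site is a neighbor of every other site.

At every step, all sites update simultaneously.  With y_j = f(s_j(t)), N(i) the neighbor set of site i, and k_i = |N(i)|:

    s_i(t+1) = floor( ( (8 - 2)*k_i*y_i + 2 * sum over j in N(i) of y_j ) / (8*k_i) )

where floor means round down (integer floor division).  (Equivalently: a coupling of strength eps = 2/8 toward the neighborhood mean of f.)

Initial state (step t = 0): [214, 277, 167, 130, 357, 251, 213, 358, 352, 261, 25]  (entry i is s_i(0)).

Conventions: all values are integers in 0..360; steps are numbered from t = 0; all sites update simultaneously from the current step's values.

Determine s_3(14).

Simulating step by step:
t=0: [214, 277, 167, 130, 357, 251, 213, 358, 352, 261, 25]
t=1: [107, 131, 209, 290, 305, 74, 109, 307, 294, 96, 105]
t=2: [297, 302, 132, 173, 206, 225, 302, 210, 182, 273, 293]
t=3: [167, 178, 278, 189, 117, 76, 178, 108, 169, 115, 158]
t=4: [222, 198, 146, 175, 318, 229, 198, 299, 218, 314, 242]
t=5: [77, 129, 242, 179, 207, 61, 129, 166, 85, 198, 42]
t=6: [219, 293, 56, 185, 124, 185, 293, 213, 237, 143, 143]
t=7: [93, 162, 169, 167, 299, 167, 162, 106, 54, 258, 258]
t=8: [256, 223, 208, 212, 182, 212, 223, 284, 171, 93, 93]
t=9: [71, 74, 106, 98, 163, 98, 74, 132, 187, 239, 239]
t=10: [211, 218, 287, 270, 224, 270, 218, 291, 172, 59, 59]
t=11: [95, 80, 134, 97, 67, 97, 80, 143, 180, 160, 160]
t=12: [277, 244, 300, 281, 216, 281, 244, 281, 200, 244, 244]
t=13: [102, 31, 153, 111, 74, 111, 31, 111, 109, 31, 31]
t=14: [284, 129, 251, 303, 223, 303, 129, 303, 299, 129, 129]

Answer: s_3(14) = 303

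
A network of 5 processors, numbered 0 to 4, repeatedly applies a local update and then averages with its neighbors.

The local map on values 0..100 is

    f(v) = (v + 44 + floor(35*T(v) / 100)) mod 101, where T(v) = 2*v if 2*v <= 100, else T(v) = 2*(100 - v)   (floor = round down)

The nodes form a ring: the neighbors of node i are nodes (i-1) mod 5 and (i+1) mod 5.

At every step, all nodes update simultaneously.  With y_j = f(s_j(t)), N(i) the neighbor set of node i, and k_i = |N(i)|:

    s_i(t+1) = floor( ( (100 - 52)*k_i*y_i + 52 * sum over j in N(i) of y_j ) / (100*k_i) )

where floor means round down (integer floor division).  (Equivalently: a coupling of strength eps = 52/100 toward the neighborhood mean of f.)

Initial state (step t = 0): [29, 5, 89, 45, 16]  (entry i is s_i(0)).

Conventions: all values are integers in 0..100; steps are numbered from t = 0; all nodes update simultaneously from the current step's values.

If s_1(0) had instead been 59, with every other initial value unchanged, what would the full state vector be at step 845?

Answer: [72, 72, 72, 72, 72]
Key observation: The state at step 36, [34, 34, 34, 34, 34], reappears at step 41: the system is in a cycle of period 5 from step 36 on.  Therefore the state at step 845 equals the state at step 36 + ((845 - 36) mod 5) = 40, which is [72, 72, 72, 72, 72].

Derivation:
t=0: [29, 59, 89, 45, 16]
t=1: [70, 48, 31, 37, 63]
t=2: [30, 45, 53, 35, 25]
t=3: [72, 41, 18, 30, 66]
t=4: [27, 33, 63, 73, 48]
t=5: [74, 79, 49, 30, 43]
t=6: [30, 33, 46, 56, 41]
t=7: [74, 78, 43, 22, 38]
t=8: [27, 30, 38, 44, 33]
t=9: [93, 70, 32, 35, 75]
t=10: [37, 52, 56, 35, 27]
t=11: [32, 22, 21, 31, 44]
t=12: [72, 84, 83, 71, 58]
t=13: [34, 36, 36, 33, 32]
t=14: [26, 2, 28, 74, 73]
t=15: [63, 69, 65, 49, 48]
t=16: [29, 32, 30, 27, 26]
t=17: [93, 95, 94, 90, 89]
t=18: [40, 40, 40, 40, 39]
t=19: [10, 11, 11, 10, 10]
t=20: [61, 61, 61, 61, 61]
t=21: [31, 31, 31, 31, 31]
t=22: [96, 96, 96, 96, 96]
t=23: [41, 41, 41, 41, 41]
t=24: [12, 12, 12, 12, 12]
t=25: [64, 64, 64, 64, 64]
t=26: [32, 32, 32, 32, 32]
t=27: [98, 98, 98, 98, 98]
t=28: [42, 42, 42, 42, 42]
t=29: [14, 14, 14, 14, 14]
t=30: [67, 67, 67, 67, 67]
t=31: [33, 33, 33, 33, 33]
t=32: [100, 100, 100, 100, 100]
t=33: [43, 43, 43, 43, 43]
t=34: [16, 16, 16, 16, 16]
t=35: [71, 71, 71, 71, 71]
t=36: [34, 34, 34, 34, 34]
t=37: [0, 0, 0, 0, 0]
t=38: [44, 44, 44, 44, 44]
t=39: [17, 17, 17, 17, 17]
t=40: [72, 72, 72, 72, 72]
t=41: [34, 34, 34, 34, 34]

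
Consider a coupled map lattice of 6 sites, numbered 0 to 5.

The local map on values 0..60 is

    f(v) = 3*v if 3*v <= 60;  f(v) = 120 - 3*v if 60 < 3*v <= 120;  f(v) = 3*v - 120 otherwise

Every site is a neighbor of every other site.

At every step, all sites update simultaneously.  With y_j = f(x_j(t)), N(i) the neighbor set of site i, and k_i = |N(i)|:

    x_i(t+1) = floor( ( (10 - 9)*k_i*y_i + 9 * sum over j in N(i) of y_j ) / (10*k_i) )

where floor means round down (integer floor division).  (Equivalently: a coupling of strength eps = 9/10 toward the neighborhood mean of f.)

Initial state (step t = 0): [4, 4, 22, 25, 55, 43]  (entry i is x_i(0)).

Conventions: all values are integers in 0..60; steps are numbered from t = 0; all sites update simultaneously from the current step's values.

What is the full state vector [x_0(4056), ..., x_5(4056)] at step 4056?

Simulating step by step:
t=0: [4, 4, 22, 25, 55, 43]
t=1: [30, 30, 27, 28, 28, 31]
t=2: [33, 33, 32, 32, 32, 33]
t=3: [22, 22, 22, 22, 22, 22]
t=4: [54, 54, 54, 54, 54, 54]
t=5: [42, 42, 42, 42, 42, 42]
t=6: [6, 6, 6, 6, 6, 6]
t=7: [18, 18, 18, 18, 18, 18]
t=8: [54, 54, 54, 54, 54, 54]

Answer: [54, 54, 54, 54, 54, 54]
Key observation: The state at step 4, [54, 54, 54, 54, 54, 54], reappears at step 8: the system is in a cycle of period 4 from step 4 on.  Therefore the state at step 4056 equals the state at step 4 + ((4056 - 4) mod 4) = 4, which is [54, 54, 54, 54, 54, 54].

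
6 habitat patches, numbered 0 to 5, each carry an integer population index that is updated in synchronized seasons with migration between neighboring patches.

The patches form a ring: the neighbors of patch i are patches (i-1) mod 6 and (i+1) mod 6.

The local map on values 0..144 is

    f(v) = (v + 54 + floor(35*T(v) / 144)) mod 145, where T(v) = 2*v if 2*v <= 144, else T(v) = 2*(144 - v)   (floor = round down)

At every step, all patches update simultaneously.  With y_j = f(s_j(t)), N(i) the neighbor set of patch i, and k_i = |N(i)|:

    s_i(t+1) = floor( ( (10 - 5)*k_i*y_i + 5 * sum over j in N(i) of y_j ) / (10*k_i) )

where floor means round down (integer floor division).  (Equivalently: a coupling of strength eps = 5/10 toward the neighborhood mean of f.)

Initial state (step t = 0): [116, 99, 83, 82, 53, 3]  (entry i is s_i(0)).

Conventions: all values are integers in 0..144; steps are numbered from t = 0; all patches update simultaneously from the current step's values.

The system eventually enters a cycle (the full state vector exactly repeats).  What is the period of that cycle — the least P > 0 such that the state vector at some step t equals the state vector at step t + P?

Answer: 2
Key observation: The state at step 19, [24, 24, 24, 24, 24, 24], reappears at step 21 — and no state repeats earlier — so the cycle the system enters has period 2.

Derivation:
t=0: [116, 99, 83, 82, 53, 3]
t=1: [40, 29, 23, 48, 85, 71]
t=2: [84, 98, 99, 90, 45, 40]
t=3: [46, 27, 28, 49, 94, 92]
t=4: [91, 101, 102, 93, 51, 50]
t=5: [52, 29, 29, 53, 103, 102]
t=6: [97, 105, 105, 98, 56, 56]
t=7: [56, 31, 31, 56, 110, 109]
t=8: [102, 109, 109, 102, 60, 60]
t=9: [60, 34, 34, 60, 115, 115]
t=10: [107, 113, 113, 107, 64, 64]
t=11: [26, 36, 36, 26, 11, 11]
t=12: [90, 103, 103, 90, 75, 75]
t=13: [24, 29, 29, 24, 19, 19]
t=14: [89, 95, 95, 89, 83, 83]
t=15: [24, 26, 26, 24, 21, 21]
t=16: [88, 91, 91, 88, 86, 86]
t=17: [24, 24, 24, 24, 23, 23]
t=18: [88, 89, 89, 88, 88, 88]
t=19: [24, 24, 24, 24, 24, 24]
t=20: [89, 89, 89, 89, 89, 89]
t=21: [24, 24, 24, 24, 24, 24]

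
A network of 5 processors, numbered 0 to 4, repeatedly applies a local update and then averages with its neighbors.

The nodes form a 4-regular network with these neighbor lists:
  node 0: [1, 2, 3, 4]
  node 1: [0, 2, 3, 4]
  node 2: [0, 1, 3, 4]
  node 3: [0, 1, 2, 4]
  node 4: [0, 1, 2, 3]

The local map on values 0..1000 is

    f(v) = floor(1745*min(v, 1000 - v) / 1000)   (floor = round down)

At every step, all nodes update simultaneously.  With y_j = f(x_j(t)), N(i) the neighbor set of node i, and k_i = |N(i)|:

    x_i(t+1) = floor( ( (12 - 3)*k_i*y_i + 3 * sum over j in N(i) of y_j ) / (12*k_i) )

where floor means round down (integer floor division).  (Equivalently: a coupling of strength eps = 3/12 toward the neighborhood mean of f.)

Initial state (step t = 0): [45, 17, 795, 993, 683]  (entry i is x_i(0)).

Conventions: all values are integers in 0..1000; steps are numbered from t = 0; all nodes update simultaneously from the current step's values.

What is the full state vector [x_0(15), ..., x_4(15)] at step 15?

Answer: [351, 515, 473, 365, 449]

Derivation:
t=0: [45, 17, 795, 993, 683]
t=1: [117, 84, 309, 72, 444]
t=2: [252, 212, 482, 197, 643]
t=3: [465, 417, 741, 399, 591]
t=4: [769, 712, 522, 690, 702]
t=5: [452, 520, 748, 546, 532]
t=6: [771, 804, 531, 774, 790]
t=7: [419, 380, 707, 415, 396]
t=8: [710, 663, 558, 705, 682]
t=9: [531, 587, 713, 536, 564]
t=10: [787, 720, 569, 781, 747]
t=11: [407, 487, 669, 414, 455]
t=12: [716, 811, 624, 724, 773]
t=13: [487, 373, 598, 478, 419]
t=14: [819, 682, 717, 808, 737]
t=15: [351, 515, 473, 365, 449]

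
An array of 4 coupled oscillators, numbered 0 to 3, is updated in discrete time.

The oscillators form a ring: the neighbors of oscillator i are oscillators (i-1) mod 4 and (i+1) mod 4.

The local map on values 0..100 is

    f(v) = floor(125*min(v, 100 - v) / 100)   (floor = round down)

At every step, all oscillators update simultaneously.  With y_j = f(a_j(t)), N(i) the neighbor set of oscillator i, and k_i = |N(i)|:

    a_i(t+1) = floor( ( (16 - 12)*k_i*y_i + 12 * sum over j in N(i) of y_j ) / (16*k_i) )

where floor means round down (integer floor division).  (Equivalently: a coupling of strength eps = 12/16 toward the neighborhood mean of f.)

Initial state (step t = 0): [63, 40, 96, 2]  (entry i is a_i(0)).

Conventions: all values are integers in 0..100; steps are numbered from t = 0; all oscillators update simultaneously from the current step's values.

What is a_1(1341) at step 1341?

Answer: a_1(1341) = 60
Key observation: The state at step 7, [58, 58, 58, 58], reappears at step 13: the system is in a cycle of period 6 from step 7 on.  Therefore the state at step 1341 equals the state at step 7 + ((1341 - 7) mod 6) = 9, which is [60, 60, 60, 60].

Derivation:
t=0: [63, 40, 96, 2]
t=1: [31, 31, 20, 19]
t=2: [32, 33, 29, 29]
t=3: [38, 38, 37, 37]
t=4: [46, 46, 46, 46]
t=5: [57, 57, 57, 57]
t=6: [53, 53, 53, 53]
t=7: [58, 58, 58, 58]
t=8: [52, 52, 52, 52]
t=9: [60, 60, 60, 60]
t=10: [50, 50, 50, 50]
t=11: [62, 62, 62, 62]
t=12: [47, 47, 47, 47]
t=13: [58, 58, 58, 58]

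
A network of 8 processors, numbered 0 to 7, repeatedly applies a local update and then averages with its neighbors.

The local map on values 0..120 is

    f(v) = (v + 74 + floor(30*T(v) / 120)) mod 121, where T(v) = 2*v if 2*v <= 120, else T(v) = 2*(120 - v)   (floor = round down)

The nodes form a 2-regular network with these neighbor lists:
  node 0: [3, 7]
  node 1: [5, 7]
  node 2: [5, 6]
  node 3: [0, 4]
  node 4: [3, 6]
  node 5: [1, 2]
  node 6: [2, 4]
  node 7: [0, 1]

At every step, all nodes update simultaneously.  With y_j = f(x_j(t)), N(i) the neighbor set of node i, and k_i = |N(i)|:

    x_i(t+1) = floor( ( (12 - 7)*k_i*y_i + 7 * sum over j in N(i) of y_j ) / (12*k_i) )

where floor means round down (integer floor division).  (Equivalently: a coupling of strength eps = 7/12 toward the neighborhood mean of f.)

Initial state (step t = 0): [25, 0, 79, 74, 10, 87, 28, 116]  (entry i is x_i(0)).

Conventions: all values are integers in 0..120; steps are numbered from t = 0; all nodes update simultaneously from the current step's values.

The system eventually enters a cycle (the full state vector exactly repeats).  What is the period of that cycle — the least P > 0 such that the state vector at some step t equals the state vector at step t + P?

Simulating step by step:
t=0: [25, 0, 79, 74, 10, 87, 28, 116]
t=1: [81, 67, 71, 79, 85, 60, 89, 83]
t=2: [53, 47, 49, 53, 54, 45, 53, 51]
t=3: [31, 23, 26, 32, 32, 22, 30, 28]
t=4: [84, 110, 113, 35, 35, 109, 82, 114]
t=5: [44, 68, 64, 19, 19, 67, 44, 65]
t=6: [50, 46, 37, 77, 77, 46, 50, 38]
t=7: [29, 18, 17, 44, 44, 17, 28, 18]
t=8: [83, 100, 103, 47, 47, 99, 82, 105]
t=9: [48, 63, 60, 32, 32, 62, 47, 61]
t=10: [23, 43, 37, 8, 7, 43, 22, 38]
t=11: [73, 14, 39, 91, 91, 14, 71, 40]
t=12: [41, 71, 46, 55, 55, 70, 40, 47]
t=13: [22, 40, 26, 28, 28, 40, 22, 27]
t=14: [111, 42, 82, 113, 113, 42, 111, 82]
t=15: [64, 27, 47, 68, 68, 27, 64, 47]
t=16: [39, 87, 55, 46, 46, 87, 39, 55]
t=17: [21, 49, 34, 18, 18, 49, 21, 34]
t=18: [74, 19, 39, 102, 102, 19, 74, 39]
t=19: [42, 75, 48, 59, 59, 75, 42, 48]
t=20: [25, 42, 29, 33, 33, 42, 25, 29]
t=21: [80, 45, 85, 33, 33, 45, 80, 85]
t=22: [38, 30, 44, 16, 16, 30, 38, 44]
t=23: [38, 89, 45, 72, 72, 89, 38, 45]
t=24: [24, 46, 27, 37, 37, 46, 24, 27]
t=25: [81, 48, 86, 37, 37, 48, 81, 86]
t=26: [40, 34, 46, 21, 21, 34, 40, 46]
t=27: [42, 9, 14, 78, 78, 9, 42, 14]
t=28: [49, 89, 69, 41, 41, 89, 49, 69]
t=29: [28, 54, 43, 17, 17, 54, 28, 43]
t=30: [82, 29, 50, 103, 103, 29, 82, 50]
t=31: [49, 91, 61, 61, 61, 91, 49, 61]
t=32: [35, 53, 42, 38, 38, 53, 35, 42]
t=33: [9, 27, 17, 8, 8, 27, 9, 17]
t=34: [90, 109, 99, 86, 86, 109, 90, 99]
t=35: [58, 65, 62, 56, 56, 65, 58, 62]
t=36: [40, 44, 43, 37, 37, 44, 40, 43]
t=37: [12, 18, 16, 9, 9, 18, 12, 16]
t=38: [92, 100, 97, 88, 88, 100, 92, 97]
t=39: [59, 62, 61, 57, 57, 62, 59, 61]
t=40: [40, 43, 42, 38, 38, 43, 40, 42]
t=41: [13, 16, 15, 10, 10, 16, 13, 15]
t=42: [92, 97, 95, 90, 90, 97, 92, 95]
t=43: [59, 60, 60, 58, 58, 60, 59, 60]
t=44: [41, 43, 42, 40, 40, 43, 41, 42]
t=45: [14, 16, 15, 13, 13, 16, 14, 15]
t=46: [94, 97, 96, 93, 93, 97, 94, 96]
t=47: [60, 61, 60, 59, 59, 61, 60, 60]
t=48: [42, 43, 43, 41, 41, 43, 42, 43]
t=49: [15, 17, 16, 14, 14, 17, 15, 16]
t=50: [96, 98, 97, 95, 95, 98, 96, 97]
t=51: [60, 61, 61, 60, 60, 61, 60, 61]
t=52: [43, 43, 43, 43, 43, 43, 43, 43]
t=53: [17, 17, 17, 17, 17, 17, 17, 17]
t=54: [99, 99, 99, 99, 99, 99, 99, 99]
t=55: [62, 62, 62, 62, 62, 62, 62, 62]
t=56: [44, 44, 44, 44, 44, 44, 44, 44]
t=57: [19, 19, 19, 19, 19, 19, 19, 19]
t=58: [102, 102, 102, 102, 102, 102, 102, 102]
t=59: [64, 64, 64, 64, 64, 64, 64, 64]
t=60: [45, 45, 45, 45, 45, 45, 45, 45]
t=61: [20, 20, 20, 20, 20, 20, 20, 20]
t=62: [104, 104, 104, 104, 104, 104, 104, 104]
t=63: [65, 65, 65, 65, 65, 65, 65, 65]
t=64: [45, 45, 45, 45, 45, 45, 45, 45]

Answer: 4
Key observation: The state at step 60, [45, 45, 45, 45, 45, 45, 45, 45], reappears at step 64 — and no state repeats earlier — so the cycle the system enters has period 4.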